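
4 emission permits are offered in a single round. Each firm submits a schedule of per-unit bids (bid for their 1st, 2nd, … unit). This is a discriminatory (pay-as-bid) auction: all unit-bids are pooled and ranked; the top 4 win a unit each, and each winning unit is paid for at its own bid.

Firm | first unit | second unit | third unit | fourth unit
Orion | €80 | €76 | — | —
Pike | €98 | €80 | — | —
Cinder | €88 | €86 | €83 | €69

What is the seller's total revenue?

Total revenue: €355

Pooled unit-bids ranked (top 4): 98 (Pike-1), 88 (Cinder-1), 86 (Cinder-2), 83 (Cinder-3)
Next rejected bid: €80 (not a price — pay-as-bid).
Each winning unit pays its own bid.
Revenue = 98 + 88 + 86 + 83 = €355.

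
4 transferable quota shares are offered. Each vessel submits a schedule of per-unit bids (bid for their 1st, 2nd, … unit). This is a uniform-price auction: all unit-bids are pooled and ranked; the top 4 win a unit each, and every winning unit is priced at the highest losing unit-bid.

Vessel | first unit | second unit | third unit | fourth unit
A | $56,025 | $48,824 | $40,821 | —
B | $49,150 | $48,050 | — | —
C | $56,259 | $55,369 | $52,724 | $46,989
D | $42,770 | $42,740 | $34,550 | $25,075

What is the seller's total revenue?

Total revenue: $196,600

All unit-bids, highest first — top 4: 56,259 (C-1), 56,025 (A-1), 55,369 (C-2), 52,724 (C-3)
Highest rejected unit-bid = $49,150.
Allocation: A 1, C 3. Every unit priced at $49,150.
Revenue = 4 × 49,150 = $196,600.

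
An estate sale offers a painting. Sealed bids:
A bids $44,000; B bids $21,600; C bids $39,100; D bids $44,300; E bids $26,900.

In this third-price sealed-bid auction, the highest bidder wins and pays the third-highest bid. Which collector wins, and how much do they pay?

D pays $39,100

Rule: the highest bidder wins and pays the third-highest bid.
Bids in order: 44,300 (D) > 44,000 (A) > 39,100 (C) > 26,900 (E) > 21,600 (B)
D is highest; pays the third-highest bid, $39,100.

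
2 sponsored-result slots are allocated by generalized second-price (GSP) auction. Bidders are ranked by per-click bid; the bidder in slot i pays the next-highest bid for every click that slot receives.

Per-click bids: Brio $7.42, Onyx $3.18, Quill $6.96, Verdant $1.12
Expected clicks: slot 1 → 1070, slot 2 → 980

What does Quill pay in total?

Per-click bids in order: $7.42 (Brio) > $6.96 (Quill) > $3.18 (Onyx) > …
Quill holds slot 2 → pays next bid $3.18 × 980 clicks = $3116.40.

Quill pays $3116.40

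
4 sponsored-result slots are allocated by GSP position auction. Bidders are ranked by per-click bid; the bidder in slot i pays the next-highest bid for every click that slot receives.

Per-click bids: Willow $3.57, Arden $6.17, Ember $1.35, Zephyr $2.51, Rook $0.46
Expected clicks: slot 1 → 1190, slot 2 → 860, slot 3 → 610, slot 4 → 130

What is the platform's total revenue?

Total revenue: $7290.20

Per-click bids in order: $6.17 (Arden) > $3.57 (Willow) > $2.51 (Zephyr) > $1.35 (Ember) > $0.46 (Rook)
Slot 1: Arden pays $3.57 × 1190 = $4248.30
Slot 2: Willow pays $2.51 × 860 = $2158.60
Slot 3: Zephyr pays $1.35 × 610 = $823.50
Slot 4: Ember pays $0.46 × 130 = $59.80
Total = $7290.20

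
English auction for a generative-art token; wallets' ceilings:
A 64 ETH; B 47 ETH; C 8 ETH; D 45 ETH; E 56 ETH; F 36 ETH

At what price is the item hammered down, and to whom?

Ascending (English) auction: the price rises until one bidder remains; the winner pays the price at which the last rival dropped out.
Sorting limits: 64 (A) > 56 (E) > 47 (B) > 45 (D) > 36 (F) > 8 (C)
Bidding ends when E exits at 56 ETH; A takes it.

A wins at 56 ETH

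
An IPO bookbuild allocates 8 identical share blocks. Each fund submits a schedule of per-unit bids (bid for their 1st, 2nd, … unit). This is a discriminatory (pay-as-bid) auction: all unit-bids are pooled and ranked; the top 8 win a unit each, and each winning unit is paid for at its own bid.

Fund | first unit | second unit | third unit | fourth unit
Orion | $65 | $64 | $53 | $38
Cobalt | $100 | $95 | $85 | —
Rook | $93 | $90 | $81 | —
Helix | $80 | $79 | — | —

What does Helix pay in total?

Helix pays $159

All unit-bids, highest first — top 8: 100 (Cobalt-1), 95 (Cobalt-2), 93 (Rook-1), 90 (Rook-2), 85 (Cobalt-3), 81 (Rook-3), 80 (Helix-1), 79 (Helix-2)
Next rejected bid: $65 (not a price — pay-as-bid).
Helix's winning unit-bids: 80 + 79 = $159.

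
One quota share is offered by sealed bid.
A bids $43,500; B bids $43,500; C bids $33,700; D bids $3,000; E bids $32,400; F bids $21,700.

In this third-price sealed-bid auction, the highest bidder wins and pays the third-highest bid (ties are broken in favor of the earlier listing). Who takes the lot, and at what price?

A pays $33,700

Third-price sealed-bid auction: the highest bidder wins and pays the third-highest bid.
Bids ranked: 43,500 (A) > 43,500 (B) > 33,700 (C) > 32,400 (E) > 21,700 (F) > 3,000 (D)
Tie at $43,500 → A wins by tie-break.
A wins; payment is bid #3 in the ranking = $33,700.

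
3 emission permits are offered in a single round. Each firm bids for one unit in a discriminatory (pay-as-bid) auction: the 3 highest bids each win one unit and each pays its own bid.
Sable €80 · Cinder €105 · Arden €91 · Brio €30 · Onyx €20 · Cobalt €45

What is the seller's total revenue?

Total revenue: €276

Sorting: 105 (Cinder), 91 (Arden), 80 (Sable), 45 (Cobalt), 30 (Brio), …
Winners (3 units): Cinder, Arden, Sable.
Total revenue = 105 + 91 + 80 = €276.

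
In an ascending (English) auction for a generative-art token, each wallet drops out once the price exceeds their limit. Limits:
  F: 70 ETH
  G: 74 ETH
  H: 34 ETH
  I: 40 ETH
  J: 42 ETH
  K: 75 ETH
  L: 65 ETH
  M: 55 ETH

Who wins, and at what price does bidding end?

Limits in order: 75 (K) > 74 (G) > 70 (F) > 65 (L) > 55 (M) > 42 (J) > …
Bidding ends when G exits at 74 ETH; K takes it.

K wins at 74 ETH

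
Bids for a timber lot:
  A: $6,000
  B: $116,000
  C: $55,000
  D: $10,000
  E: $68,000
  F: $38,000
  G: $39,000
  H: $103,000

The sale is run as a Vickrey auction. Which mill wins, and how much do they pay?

Bids in order: 116,000 (B) > 103,000 (H) > 68,000 (E) > 55,000 (C) > 39,000 (G) > 38,000 (F) > …
B is highest; pays the second-highest bid, $103,000.

B pays $103,000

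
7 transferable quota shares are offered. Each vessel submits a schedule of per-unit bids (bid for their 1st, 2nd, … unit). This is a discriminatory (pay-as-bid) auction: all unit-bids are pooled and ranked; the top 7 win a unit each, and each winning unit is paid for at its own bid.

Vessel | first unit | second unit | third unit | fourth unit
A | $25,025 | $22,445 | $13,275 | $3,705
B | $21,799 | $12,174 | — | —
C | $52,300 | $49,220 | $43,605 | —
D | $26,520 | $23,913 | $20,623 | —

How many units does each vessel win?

Merging the schedules and taking the best 7: 52,300 (C-1), 49,220 (C-2), 43,605 (C-3), 26,520 (D-1), 25,025 (A-1), 23,913 (D-2), 22,445 (A-2)
Next rejected bid: $21,799 (not a price — pay-as-bid).
Allocation: A 2, C 3, D 2.

A 2, C 3, D 2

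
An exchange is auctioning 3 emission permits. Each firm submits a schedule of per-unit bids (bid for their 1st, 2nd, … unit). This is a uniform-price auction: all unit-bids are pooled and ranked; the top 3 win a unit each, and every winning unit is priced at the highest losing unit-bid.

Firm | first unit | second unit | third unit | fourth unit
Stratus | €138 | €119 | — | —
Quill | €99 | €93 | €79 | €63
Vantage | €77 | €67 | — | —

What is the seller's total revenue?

Total revenue: €279

Merging the schedules and taking the best 3: 138 (Stratus-1), 119 (Stratus-2), 99 (Quill-1)
The (k+1)-th unit-bid is €93.
Allocation: Quill 1, Stratus 2. Every unit priced at €93.
Revenue = 3 × 93 = €279.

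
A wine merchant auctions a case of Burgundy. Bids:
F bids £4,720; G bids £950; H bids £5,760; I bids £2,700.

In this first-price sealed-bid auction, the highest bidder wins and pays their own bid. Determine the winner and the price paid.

H pays £5,760

Sorting bids: 5,760 (H) > 4,720 (F) > 2,700 (I) > 950 (G)
H is highest → pays own bid, £5,760.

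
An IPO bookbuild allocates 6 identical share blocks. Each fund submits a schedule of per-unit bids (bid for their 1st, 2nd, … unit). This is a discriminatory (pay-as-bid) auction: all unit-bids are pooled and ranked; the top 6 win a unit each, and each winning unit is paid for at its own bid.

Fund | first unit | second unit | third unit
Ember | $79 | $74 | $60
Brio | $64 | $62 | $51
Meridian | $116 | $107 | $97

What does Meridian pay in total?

Meridian pays $320

Merging the schedules and taking the best 6: 116 (Meridian-1), 107 (Meridian-2), 97 (Meridian-3), 79 (Ember-1), 74 (Ember-2), 64 (Brio-1)
Next rejected bid: $62 (not a price — pay-as-bid).
Meridian's winning unit-bids: 116 + 107 + 97 = $320.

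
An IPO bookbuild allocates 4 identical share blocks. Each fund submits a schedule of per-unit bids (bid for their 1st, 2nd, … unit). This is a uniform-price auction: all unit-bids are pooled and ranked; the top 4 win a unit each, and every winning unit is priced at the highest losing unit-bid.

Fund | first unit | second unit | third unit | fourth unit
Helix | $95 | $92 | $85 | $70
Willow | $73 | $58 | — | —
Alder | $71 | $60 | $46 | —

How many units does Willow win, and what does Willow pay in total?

Willow: 1 unit, pays $71

Pooled unit-bids ranked (top 4): 95 (Helix-1), 92 (Helix-2), 85 (Helix-3), 73 (Willow-1)
The (k+1)-th unit-bid is $71.
Willow wins 1 unit(s) at $71 each.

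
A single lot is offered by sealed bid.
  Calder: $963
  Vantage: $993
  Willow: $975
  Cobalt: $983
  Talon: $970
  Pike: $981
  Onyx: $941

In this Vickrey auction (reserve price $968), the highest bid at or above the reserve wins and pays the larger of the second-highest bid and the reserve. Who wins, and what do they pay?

Vantage pays $983

Bids ranked: 993 (Vantage) > 983 (Cobalt) > 981 (Pike) > 975 (Willow) > 970 (Talon) > 963 (Calder) > …
Vantage has the top bid at or above the reserve ($993).
max(second-highest $983, reserve $968) = $983; the reserve does not bind.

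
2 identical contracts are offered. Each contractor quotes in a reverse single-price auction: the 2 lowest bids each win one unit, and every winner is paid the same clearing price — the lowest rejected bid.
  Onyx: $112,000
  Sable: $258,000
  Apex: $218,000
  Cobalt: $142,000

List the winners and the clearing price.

Bids ranked low→high: 112,000 (Onyx), 142,000 (Cobalt), 218,000 (Apex), 258,000 (Sable)
Lowest 2: Onyx, Cobalt.
Lowest unsuccessful bid: $218,000 → clearing price.

Onyx, Cobalt; each is paid $218,000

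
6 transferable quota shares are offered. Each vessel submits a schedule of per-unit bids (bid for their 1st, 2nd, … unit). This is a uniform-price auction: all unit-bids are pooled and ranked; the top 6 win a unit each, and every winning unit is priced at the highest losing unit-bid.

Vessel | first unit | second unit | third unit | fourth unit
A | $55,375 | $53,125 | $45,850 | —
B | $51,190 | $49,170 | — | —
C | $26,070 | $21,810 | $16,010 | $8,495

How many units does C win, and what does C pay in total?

C: 1 unit, pays $21,810

Pooled unit-bids ranked (top 6): 55,375 (A-1), 53,125 (A-2), 51,190 (B-1), 49,170 (B-2), 45,850 (A-3), 26,070 (C-1)
First bid not allocated: $21,810.
C wins 1 unit(s) at $21,810 each.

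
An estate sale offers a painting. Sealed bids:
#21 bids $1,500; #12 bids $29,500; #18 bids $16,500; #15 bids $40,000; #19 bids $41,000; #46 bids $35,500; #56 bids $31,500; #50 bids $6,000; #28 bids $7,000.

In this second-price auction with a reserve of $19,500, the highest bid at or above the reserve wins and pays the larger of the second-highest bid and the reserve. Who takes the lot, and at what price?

#19 pays $40,000

Rule: the highest bid at or above the reserve wins and pays the larger of the second-highest bid and the reserve.
Bids in order: 41,000 (#19) > 40,000 (#15) > 35,500 (#46) > 31,500 (#56) > 29,500 (#12) > 16,500 (#18) > …
Highest eligible bid: #19 at $41,000.
Second-highest bid $40,000 exceeds the reserve $19,500 → payment $40,000.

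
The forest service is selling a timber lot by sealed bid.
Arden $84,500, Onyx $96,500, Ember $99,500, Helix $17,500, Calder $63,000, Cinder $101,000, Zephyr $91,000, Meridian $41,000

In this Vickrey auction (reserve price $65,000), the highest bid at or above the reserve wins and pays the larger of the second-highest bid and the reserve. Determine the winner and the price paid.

Cinder pays $99,500

Sorting bids: 101,000 (Cinder) > 99,500 (Ember) > 96,500 (Onyx) > 91,000 (Zephyr) > 84,500 (Arden) > 63,000 (Calder) > …
Highest eligible bid: Cinder at $101,000.
Second-highest bid $99,500 exceeds the reserve $65,000 → payment $99,500.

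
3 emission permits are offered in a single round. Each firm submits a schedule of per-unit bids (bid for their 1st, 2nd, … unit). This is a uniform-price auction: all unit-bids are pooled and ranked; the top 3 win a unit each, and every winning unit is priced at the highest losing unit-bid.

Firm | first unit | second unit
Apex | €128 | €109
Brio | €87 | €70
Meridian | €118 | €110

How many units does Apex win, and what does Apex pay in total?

Apex: 1 unit, pays €109

Pooled unit-bids ranked (top 3): 128 (Apex-1), 118 (Meridian-1), 110 (Meridian-2)
Highest rejected unit-bid = €109.
Apex wins 1 unit(s) at €109 each.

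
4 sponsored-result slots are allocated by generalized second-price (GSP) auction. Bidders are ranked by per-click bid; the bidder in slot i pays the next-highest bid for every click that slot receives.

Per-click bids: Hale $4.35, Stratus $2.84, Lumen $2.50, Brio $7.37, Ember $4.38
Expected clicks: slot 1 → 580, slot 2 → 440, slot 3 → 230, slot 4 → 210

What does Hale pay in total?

Hale pays $653.20

Per-click bids in order: $7.37 (Brio) > $4.38 (Ember) > $4.35 (Hale) > $2.84 (Stratus) > $2.50 (Lumen)
Hale holds slot 3 → pays next bid $2.84 × 230 clicks = $653.20.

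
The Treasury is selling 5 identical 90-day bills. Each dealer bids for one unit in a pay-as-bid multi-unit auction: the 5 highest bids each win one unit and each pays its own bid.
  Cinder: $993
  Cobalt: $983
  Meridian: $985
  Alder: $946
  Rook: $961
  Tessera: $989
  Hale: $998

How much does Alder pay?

Bids ranked high→low: 998 (Hale), 993 (Cinder), 989 (Tessera), 985 (Meridian), 983 (Cobalt), 961 (Rook), 946 (Alder)
Top 5: Hale, Cinder, Tessera, Meridian, Cobalt.
Alder does not win → $0.

Alder pays $0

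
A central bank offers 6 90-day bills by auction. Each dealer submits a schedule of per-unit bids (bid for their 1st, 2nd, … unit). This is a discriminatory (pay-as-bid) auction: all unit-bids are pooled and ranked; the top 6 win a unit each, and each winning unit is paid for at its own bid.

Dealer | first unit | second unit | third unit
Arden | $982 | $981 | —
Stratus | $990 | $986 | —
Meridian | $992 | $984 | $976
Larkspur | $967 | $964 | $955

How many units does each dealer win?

Merging the schedules and taking the best 6: 992 (Meridian-1), 990 (Stratus-1), 986 (Stratus-2), 984 (Meridian-2), 982 (Arden-1), 981 (Arden-2)
Next rejected bid: $976 (not a price — pay-as-bid).
Allocation: Arden 2, Meridian 2, Stratus 2.

Arden 2, Meridian 2, Stratus 2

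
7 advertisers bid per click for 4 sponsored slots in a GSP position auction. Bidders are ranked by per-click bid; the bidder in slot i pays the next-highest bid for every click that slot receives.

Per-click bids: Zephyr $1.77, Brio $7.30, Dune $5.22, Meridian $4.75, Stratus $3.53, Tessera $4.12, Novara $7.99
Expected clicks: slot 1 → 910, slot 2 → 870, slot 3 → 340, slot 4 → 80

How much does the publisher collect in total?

Total revenue: $13129.00

Per-click bids in order: $7.99 (Novara) > $7.30 (Brio) > $5.22 (Dune) > $4.75 (Meridian) > $4.12 (Tessera) > …
Slot 1: Novara pays $7.30 × 910 = $6643.00
Slot 2: Brio pays $5.22 × 870 = $4541.40
Slot 3: Dune pays $4.75 × 340 = $1615.00
Slot 4: Meridian pays $4.12 × 80 = $329.60
Total = $13129.00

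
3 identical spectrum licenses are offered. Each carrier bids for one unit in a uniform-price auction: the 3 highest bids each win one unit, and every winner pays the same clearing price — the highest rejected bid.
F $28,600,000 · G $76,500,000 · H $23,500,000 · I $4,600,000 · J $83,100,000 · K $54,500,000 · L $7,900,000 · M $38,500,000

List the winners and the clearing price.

J, G, K; each pays $38,500,000

Sorting: 83,100,000 (J), 76,500,000 (G), 54,500,000 (K), 38,500,000 (M), 28,600,000 (F), …
Top 3: J, G, K.
Highest unsuccessful bid: $38,500,000 → clearing price.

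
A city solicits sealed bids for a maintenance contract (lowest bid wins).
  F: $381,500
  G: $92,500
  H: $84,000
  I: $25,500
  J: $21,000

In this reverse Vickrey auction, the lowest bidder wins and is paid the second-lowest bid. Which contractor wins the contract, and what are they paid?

J is paid $25,500

Sorting bids: 21,000 (J) < 25,500 (I) < 84,000 (H) < 92,500 (G) < 381,500 (F)
Second-price: J is paid I's bid of $25,500.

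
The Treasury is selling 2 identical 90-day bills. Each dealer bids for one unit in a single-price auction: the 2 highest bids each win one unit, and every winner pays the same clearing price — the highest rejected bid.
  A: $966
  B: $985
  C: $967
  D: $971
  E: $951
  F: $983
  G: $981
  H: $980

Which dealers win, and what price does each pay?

B, F; each pays $981

Sorting: 985 (B), 983 (F), 981 (G), 980 (H), …
The 2 highest are B, F.
First losing bid is G's $981, which sets the uniform price.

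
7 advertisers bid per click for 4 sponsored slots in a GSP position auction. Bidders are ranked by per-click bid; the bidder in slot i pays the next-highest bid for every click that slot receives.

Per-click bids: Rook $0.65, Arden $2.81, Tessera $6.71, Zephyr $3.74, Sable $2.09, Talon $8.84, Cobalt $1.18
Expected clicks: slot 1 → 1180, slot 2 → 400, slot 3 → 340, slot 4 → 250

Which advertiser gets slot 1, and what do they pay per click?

Talon; $6.71 per click

Ranked by bid: $8.84 (Talon) > $6.71 (Tessera) > $3.74 (Zephyr) > $2.81 (Arden) > $2.09 (Sable) > …
Slot 1 goes to the first-ranked bidder, Talon, who pays the next bid down: $6.71/click.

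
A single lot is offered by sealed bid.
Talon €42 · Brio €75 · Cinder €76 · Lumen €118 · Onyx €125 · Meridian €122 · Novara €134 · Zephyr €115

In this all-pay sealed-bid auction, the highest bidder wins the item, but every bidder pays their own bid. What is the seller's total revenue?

Total revenue: €807

All-pay sealed-bid auction: the highest bidder wins the item, but every bidder pays their own bid.
Sorting bids: 134 (Novara) > 125 (Onyx) > 122 (Meridian) > 118 (Lumen) > 115 (Zephyr) > 76 (Cinder) > …
Novara wins with the top bid; all bids are sunk regardless.
Every bidder forfeits their bid regardless of winning.
Revenue = 42 + 75 + 76 + 118 + 125 + 122 + 134 + 115 = €807.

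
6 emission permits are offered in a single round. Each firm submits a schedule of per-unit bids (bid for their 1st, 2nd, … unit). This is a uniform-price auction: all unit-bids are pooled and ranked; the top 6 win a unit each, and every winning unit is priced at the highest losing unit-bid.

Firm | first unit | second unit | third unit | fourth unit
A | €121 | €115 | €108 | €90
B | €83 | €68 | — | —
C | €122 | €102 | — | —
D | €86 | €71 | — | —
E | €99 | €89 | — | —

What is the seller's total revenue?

Merging the schedules and taking the best 6: 122 (C-1), 121 (A-1), 115 (A-2), 108 (A-3), 102 (C-2), 99 (E-1)
The (k+1)-th unit-bid is €90.
Allocation: A 3, C 2, E 1. Every unit priced at €90.
Revenue = 6 × 90 = €540.

Total revenue: €540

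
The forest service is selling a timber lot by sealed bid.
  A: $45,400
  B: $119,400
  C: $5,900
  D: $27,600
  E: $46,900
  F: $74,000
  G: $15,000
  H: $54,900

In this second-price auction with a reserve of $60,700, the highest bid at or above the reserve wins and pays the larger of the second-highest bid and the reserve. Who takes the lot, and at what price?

Bids in order: 119,400 (B) > 74,000 (F) > 54,900 (H) > 46,900 (E) > 45,400 (A) > 27,600 (D) > …
Highest eligible bid: B at $119,400.
max(second-highest $74,000, reserve $60,700) = $74,000; the reserve does not bind.

B pays $74,000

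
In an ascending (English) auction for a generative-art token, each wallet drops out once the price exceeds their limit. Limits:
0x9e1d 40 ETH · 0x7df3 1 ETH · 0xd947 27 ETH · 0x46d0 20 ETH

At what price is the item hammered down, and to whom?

0x9e1d wins at 27 ETH

Ascending (English) auction: the price rises until one bidder remains; the winner pays the price at which the last rival dropped out.
Limits in order: 40 (0x9e1d) > 27 (0xd947) > 20 (0x46d0) > 1 (0x7df3)
Bidding ends when 0xd947 exits at 27 ETH; 0x9e1d takes it.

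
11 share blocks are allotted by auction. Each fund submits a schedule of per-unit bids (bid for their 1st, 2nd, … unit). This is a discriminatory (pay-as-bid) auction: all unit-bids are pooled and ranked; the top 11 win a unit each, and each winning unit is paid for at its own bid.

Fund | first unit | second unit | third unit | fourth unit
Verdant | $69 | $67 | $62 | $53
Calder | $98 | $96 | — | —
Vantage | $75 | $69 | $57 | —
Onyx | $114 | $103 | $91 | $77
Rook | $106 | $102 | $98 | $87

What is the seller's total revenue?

Total revenue: $1,047

Merging the schedules and taking the best 11: 114 (Onyx-1), 106 (Rook-1), 103 (Onyx-2), 102 (Rook-2), 98 (Calder-1), 98 (Rook-3), 96 (Calder-2), 91 (Onyx-3), 87 (Rook-4), 77 (Onyx-4), 75 (Vantage-1)
Next rejected bid: $69 (not a price — pay-as-bid).
Each winning unit pays its own bid.
Revenue = 114 + 106 + 103 + 102 + 98 + 98 + 96 + 91 + 87 + 77 + 75 = $1,047.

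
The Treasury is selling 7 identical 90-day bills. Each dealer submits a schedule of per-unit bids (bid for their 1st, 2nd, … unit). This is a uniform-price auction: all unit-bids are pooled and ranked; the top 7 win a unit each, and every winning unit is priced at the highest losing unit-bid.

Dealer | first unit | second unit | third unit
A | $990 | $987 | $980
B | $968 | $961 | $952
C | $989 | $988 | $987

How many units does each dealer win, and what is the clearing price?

Merging the schedules and taking the best 7: 990 (A-1), 989 (C-1), 988 (C-2), 987 (A-2), 987 (C-3), 980 (A-3), 968 (B-1)
First bid not allocated: $961.
Allocation: A 3, B 1, C 3.

A 3, B 1, C 3; clearing price $961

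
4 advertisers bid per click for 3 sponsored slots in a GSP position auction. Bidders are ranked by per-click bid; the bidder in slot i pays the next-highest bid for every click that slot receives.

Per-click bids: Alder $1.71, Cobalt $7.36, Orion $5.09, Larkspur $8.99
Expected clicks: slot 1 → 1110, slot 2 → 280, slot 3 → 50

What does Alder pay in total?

Alder pays $0.00

Ranked by bid: $8.99 (Larkspur) > $7.36 (Cobalt) > $5.09 (Orion) > $1.71 (Alder)
Alder ranks below slot 3 → no slot, pays nothing.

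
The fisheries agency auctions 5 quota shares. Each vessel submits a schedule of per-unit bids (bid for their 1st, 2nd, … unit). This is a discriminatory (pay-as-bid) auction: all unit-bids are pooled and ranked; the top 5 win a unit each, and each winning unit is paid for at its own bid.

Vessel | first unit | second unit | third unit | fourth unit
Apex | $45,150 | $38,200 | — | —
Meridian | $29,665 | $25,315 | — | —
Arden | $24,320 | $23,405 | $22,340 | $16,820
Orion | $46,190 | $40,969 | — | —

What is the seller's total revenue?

All unit-bids, highest first — top 5: 46,190 (Orion-1), 45,150 (Apex-1), 40,969 (Orion-2), 38,200 (Apex-2), 29,665 (Meridian-1)
Next rejected bid: $25,315 (not a price — pay-as-bid).
Each winning unit pays its own bid.
Revenue = 46,190 + 45,150 + 40,969 + 38,200 + 29,665 = $200,174.

Total revenue: $200,174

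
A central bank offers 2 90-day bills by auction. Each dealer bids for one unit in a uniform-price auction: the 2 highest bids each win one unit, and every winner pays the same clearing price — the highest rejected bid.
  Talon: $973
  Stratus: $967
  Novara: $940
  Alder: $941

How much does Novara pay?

Novara pays $0

Ordering the bids: 973 (Talon), 967 (Stratus), 941 (Alder), 940 (Novara)
Winners (2 units): Talon, Stratus.
Highest unsuccessful bid: $941 → clearing price.
Novara does not win → pays $0.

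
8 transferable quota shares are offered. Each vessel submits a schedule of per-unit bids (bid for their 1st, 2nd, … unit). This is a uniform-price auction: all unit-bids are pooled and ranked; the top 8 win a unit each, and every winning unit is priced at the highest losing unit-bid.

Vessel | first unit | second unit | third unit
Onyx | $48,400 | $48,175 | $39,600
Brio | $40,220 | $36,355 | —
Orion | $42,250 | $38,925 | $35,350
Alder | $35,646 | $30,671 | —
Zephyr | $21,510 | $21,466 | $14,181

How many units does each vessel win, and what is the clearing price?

Alder 1, Brio 2, Onyx 3, Orion 2; clearing price $35,350

All unit-bids, highest first — top 8: 48,400 (Onyx-1), 48,175 (Onyx-2), 42,250 (Orion-1), 40,220 (Brio-1), 39,600 (Onyx-3), 38,925 (Orion-2), 36,355 (Brio-2), 35,646 (Alder-1)
The (k+1)-th unit-bid is $35,350.
Allocation: Alder 1, Brio 2, Onyx 3, Orion 2.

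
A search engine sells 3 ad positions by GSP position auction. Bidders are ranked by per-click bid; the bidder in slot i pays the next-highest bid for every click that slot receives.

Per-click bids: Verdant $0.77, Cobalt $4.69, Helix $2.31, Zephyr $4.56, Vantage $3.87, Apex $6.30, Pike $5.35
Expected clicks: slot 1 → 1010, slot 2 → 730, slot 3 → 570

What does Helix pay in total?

Helix pays $0.00

Per-click bids in order: $6.30 (Apex) > $5.35 (Pike) > $4.69 (Cobalt) > $4.56 (Zephyr) > …
Helix ranks below slot 3 → no slot, pays nothing.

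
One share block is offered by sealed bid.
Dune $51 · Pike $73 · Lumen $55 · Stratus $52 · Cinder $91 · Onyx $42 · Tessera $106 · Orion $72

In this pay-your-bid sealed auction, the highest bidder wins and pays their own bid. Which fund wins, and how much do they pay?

Tessera pays $106

Pay-your-bid sealed auction: the highest bidder wins and pays their own bid.
Sorting bids: 106 (Tessera) > 91 (Cinder) > 73 (Pike) > 72 (Orion) > 55 (Lumen) > 52 (Stratus) > …
Tessera has the highest bid and pays exactly that: $106.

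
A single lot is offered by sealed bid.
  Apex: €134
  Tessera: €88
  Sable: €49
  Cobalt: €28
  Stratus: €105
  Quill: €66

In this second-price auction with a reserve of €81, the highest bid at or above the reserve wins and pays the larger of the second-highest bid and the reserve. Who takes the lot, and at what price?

Apex pays €105

Rule: the highest bid at or above the reserve wins and pays the larger of the second-highest bid and the reserve.
Bids ranked: 134 (Apex) > 105 (Stratus) > 88 (Tessera) > 66 (Quill) > 49 (Sable) > 28 (Cobalt)
Highest eligible bid: Apex at €134.
max(second-highest €105, reserve €81) = €105; the reserve does not bind.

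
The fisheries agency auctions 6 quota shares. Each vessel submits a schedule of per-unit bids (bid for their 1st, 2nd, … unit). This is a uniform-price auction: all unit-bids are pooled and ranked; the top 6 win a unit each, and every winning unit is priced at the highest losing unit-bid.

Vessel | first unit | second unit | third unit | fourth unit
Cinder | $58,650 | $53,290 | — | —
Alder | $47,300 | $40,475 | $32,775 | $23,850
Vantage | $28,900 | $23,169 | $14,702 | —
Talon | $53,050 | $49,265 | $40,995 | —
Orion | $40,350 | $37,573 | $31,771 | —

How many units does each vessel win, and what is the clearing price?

Alder 1, Cinder 2, Talon 3; clearing price $40,475

Pooled unit-bids ranked (top 6): 58,650 (Cinder-1), 53,290 (Cinder-2), 53,050 (Talon-1), 49,265 (Talon-2), 47,300 (Alder-1), 40,995 (Talon-3)
The (k+1)-th unit-bid is $40,475.
Allocation: Alder 1, Cinder 2, Talon 3.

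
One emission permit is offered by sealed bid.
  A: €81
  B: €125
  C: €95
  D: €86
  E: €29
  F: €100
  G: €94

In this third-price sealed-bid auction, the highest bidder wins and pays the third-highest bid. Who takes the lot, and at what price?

Bids ranked: 125 (B) > 100 (F) > 95 (C) > 94 (G) > 86 (D) > 81 (A) > …
B wins; payment is bid #3 in the ranking = €95.

B pays €95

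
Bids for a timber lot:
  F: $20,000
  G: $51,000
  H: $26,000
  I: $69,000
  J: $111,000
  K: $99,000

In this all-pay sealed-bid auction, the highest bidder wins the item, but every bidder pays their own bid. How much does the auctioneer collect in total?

Total revenue: $376,000

Rule: the highest bidder wins the item, but every bidder pays their own bid.
Bids ranked: 111,000 (J) > 99,000 (K) > 69,000 (I) > 51,000 (G) > 26,000 (H) > 20,000 (F)
J wins with the top bid; all bids are sunk regardless.
Every bidder forfeits their bid regardless of winning.
Revenue = 20,000 + 51,000 + 26,000 + 69,000 + 111,000 + 99,000 = $376,000.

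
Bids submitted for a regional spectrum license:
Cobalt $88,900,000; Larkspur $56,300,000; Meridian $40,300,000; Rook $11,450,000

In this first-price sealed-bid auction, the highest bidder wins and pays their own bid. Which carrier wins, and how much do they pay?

Rule: the highest bidder wins and pays their own bid.
Sorting bids: 88,900,000 (Cobalt) > 56,300,000 (Larkspur) > 40,300,000 (Meridian) > 11,450,000 (Rook)
Cobalt is highest → pays own bid, $88,900,000.

Cobalt pays $88,900,000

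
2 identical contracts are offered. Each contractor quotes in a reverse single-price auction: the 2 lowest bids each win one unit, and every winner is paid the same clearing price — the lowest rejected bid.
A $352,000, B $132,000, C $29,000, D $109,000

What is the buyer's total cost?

Ordering the bids: 29,000 (C), 109,000 (D), 132,000 (B), 352,000 (A)
The 2 lowest are C, D.
Clearing price = lowest rejected bid = $132,000.
Total cost = 2 × $132,000 = $264,000.

Total cost: $264,000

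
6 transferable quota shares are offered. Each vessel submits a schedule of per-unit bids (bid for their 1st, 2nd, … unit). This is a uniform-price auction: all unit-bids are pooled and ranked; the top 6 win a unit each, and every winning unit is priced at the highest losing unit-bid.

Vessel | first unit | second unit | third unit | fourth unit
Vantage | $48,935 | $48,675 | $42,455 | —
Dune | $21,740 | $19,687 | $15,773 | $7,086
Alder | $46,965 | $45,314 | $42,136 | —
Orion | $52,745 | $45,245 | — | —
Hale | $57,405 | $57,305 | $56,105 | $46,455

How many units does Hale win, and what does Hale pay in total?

Hale: 3 units, pays $140,895

Pooled unit-bids ranked (top 6): 57,405 (Hale-1), 57,305 (Hale-2), 56,105 (Hale-3), 52,745 (Orion-1), 48,935 (Vantage-1), 48,675 (Vantage-2)
First bid not allocated: $46,965.
Hale wins 3 unit(s) at $46,965 each.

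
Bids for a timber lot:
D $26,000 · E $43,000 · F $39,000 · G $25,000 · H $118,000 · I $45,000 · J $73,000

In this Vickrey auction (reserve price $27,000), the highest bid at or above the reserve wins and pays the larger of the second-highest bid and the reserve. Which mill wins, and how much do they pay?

Sorting bids: 118,000 (H) > 73,000 (J) > 45,000 (I) > 43,000 (E) > 39,000 (F) > 26,000 (D) > …
H has the top bid at or above the reserve ($118,000).
Second-highest bid $73,000 exceeds the reserve $27,000 → payment $73,000.

H pays $73,000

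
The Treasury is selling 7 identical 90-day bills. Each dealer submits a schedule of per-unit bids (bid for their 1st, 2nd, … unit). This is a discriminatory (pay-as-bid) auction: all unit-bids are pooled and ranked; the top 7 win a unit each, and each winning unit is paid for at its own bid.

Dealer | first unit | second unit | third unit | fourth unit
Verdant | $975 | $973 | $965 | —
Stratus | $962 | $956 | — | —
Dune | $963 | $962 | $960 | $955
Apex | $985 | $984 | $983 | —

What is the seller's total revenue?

Pooled unit-bids ranked (top 7): 985 (Apex-1), 984 (Apex-2), 983 (Apex-3), 975 (Verdant-1), 973 (Verdant-2), 965 (Verdant-3), 963 (Dune-1)
Next rejected bid: $962 (not a price — pay-as-bid).
Each winning unit pays its own bid.
Revenue = 985 + 984 + 983 + 975 + 973 + 965 + 963 = $6,828.

Total revenue: $6,828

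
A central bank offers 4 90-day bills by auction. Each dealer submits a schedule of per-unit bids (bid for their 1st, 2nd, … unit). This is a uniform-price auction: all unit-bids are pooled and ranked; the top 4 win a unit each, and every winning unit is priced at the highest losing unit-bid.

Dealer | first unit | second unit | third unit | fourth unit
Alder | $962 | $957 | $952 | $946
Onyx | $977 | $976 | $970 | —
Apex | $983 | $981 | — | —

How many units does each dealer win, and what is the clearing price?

All unit-bids, highest first — top 4: 983 (Apex-1), 981 (Apex-2), 977 (Onyx-1), 976 (Onyx-2)
Highest rejected unit-bid = $970.
Allocation: Apex 2, Onyx 2.

Apex 2, Onyx 2; clearing price $970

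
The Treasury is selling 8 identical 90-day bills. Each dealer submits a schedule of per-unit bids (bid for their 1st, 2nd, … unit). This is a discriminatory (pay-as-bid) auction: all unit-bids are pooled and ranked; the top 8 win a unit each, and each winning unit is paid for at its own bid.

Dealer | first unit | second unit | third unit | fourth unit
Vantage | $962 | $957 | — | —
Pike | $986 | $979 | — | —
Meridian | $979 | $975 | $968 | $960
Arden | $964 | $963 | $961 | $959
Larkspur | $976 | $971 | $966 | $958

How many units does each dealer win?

Larkspur 3, Meridian 3, Pike 2

Merging the schedules and taking the best 8: 986 (Pike-1), 979 (Pike-2), 979 (Meridian-1), 976 (Larkspur-1), 975 (Meridian-2), 971 (Larkspur-2), 968 (Meridian-3), 966 (Larkspur-3)
Next rejected bid: $964 (not a price — pay-as-bid).
Allocation: Larkspur 3, Meridian 3, Pike 2.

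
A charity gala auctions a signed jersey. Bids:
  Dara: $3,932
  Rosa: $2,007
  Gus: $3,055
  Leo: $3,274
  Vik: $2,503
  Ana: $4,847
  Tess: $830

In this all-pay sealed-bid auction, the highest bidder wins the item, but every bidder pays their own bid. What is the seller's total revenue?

Bids in order: 4,847 (Ana) > 3,932 (Dara) > 3,274 (Leo) > 3,055 (Gus) > 2,503 (Vik) > 2,007 (Rosa) > …
Every bidder forfeits their bid regardless of winning.
Revenue = 3,932 + 2,007 + 3,055 + 3,274 + 2,503 + 4,847 + 830 = $20,448.

Total revenue: $20,448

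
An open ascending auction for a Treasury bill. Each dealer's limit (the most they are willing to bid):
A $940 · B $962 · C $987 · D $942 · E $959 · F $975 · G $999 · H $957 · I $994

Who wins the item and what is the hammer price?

Limits ranked: 999 (G) > 994 (I) > 987 (C) > 975 (F) > 962 (B) > 959 (E) > …
Bidding ends when I exits at $994; G takes it.

G wins at $994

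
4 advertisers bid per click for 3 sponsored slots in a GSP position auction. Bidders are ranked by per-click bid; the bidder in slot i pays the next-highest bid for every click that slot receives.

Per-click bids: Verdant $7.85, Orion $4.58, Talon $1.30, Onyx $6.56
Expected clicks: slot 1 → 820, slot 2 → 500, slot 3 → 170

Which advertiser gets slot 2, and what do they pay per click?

Onyx; $4.58 per click

Per-click bids in order: $7.85 (Verdant) > $6.56 (Onyx) > $4.58 (Orion) > $1.30 (Talon)
Slot 2 goes to the second-ranked bidder, Onyx, who pays the next bid down: $4.58/click.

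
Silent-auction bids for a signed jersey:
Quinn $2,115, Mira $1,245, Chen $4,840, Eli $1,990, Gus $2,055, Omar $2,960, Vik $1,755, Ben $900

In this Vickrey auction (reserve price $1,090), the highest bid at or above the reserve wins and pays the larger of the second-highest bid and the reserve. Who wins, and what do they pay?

Chen pays $2,960

Vickrey auction (reserve price $1,090): the highest bid at or above the reserve wins and pays the larger of the second-highest bid and the reserve.
Bids ranked: 4,840 (Chen) > 2,960 (Omar) > 2,115 (Quinn) > 2,055 (Gus) > 1,990 (Eli) > 1,755 (Vik) > …
Chen has the top bid at or above the reserve ($4,840).
max(second-highest $2,960, reserve $1,090) = $2,960; the reserve does not bind.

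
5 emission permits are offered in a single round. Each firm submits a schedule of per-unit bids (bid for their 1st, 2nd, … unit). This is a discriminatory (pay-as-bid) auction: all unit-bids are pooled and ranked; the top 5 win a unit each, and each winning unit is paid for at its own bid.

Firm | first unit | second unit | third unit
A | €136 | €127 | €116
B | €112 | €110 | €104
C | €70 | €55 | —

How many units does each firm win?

A 3, B 2

Merging the schedules and taking the best 5: 136 (A-1), 127 (A-2), 116 (A-3), 112 (B-1), 110 (B-2)
Next rejected bid: €104 (not a price — pay-as-bid).
Allocation: A 3, B 2.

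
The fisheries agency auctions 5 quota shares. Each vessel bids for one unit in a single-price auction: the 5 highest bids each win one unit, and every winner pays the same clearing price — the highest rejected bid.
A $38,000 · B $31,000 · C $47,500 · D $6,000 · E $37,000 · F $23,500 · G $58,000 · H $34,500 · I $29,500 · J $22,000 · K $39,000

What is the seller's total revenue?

Total revenue: $172,500

Bids ranked high→low: 58,000 (G), 47,500 (C), 39,000 (K), 38,000 (A), 37,000 (E), 34,500 (H), 31,000 (B), …
The 5 highest are G, C, K, A, E.
Highest unsuccessful bid: $34,500 → clearing price.
Total revenue = 5 × $34,500 = $172,500.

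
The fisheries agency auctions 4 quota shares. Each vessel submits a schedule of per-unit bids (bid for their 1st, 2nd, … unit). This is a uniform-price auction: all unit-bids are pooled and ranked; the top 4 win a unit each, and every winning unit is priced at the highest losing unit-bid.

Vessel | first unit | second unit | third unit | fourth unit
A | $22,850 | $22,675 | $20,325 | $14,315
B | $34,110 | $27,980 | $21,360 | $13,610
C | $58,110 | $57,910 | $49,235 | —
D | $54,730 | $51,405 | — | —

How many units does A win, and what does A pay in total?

All unit-bids, highest first — top 4: 58,110 (C-1), 57,910 (C-2), 54,730 (D-1), 51,405 (D-2)
First bid not allocated: $49,235.
A wins 0 unit(s) at $49,235 each.

A: 0 units, pays $0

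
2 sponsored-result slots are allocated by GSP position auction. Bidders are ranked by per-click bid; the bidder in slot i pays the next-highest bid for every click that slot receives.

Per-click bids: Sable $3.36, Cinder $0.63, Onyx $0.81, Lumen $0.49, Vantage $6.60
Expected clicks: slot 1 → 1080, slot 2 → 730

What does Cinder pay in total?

Cinder pays $0.00

Ranked by bid: $6.60 (Vantage) > $3.36 (Sable) > $0.81 (Onyx) > …
Cinder ranks below slot 2 → no slot, pays nothing.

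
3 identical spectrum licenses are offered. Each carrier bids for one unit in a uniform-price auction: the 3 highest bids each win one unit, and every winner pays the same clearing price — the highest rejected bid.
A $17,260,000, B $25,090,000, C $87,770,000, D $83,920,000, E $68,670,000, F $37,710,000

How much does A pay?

A pays $0

Bids ranked high→low: 87,770,000 (C), 83,920,000 (D), 68,670,000 (E), 37,710,000 (F), 25,090,000 (B), …
Top 3: C, D, E.
Clearing price = highest rejected bid = $37,710,000.
A does not win → pays $0.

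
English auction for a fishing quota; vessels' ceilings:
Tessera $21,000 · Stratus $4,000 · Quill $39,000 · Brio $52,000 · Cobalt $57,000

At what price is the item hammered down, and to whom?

Cobalt wins at $52,000

Open ascending-bid auction: the price rises until one bidder remains; the winner pays the price at which the last rival dropped out.
Sorting limits: 57,000 (Cobalt) > 52,000 (Brio) > 39,000 (Quill) > 21,000 (Tessera) > 4,000 (Stratus)
Once the price passes $52,000, only Cobalt is left; the hammer falls at Brio's limit of $52,000.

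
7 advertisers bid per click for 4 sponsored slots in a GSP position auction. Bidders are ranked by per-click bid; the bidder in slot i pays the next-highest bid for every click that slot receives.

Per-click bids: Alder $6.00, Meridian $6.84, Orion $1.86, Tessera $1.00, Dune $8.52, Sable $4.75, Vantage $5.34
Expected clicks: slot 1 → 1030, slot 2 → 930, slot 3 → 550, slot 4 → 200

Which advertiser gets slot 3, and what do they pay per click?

Alder; $5.34 per click

Sorting advertisers: $8.52 (Dune) > $6.84 (Meridian) > $6.00 (Alder) > $5.34 (Vantage) > $4.75 (Sable) > …
Slot 3 goes to the third-ranked bidder, Alder, who pays the next bid down: $5.34/click.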